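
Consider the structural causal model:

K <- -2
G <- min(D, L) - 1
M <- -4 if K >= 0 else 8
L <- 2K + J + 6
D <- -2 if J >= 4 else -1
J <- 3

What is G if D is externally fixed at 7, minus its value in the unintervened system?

Under do(D=7), the mechanism D <- -2 if J >= 4 else -1 is discarded; D is fixed at 7.
L = 2K + J + 6  [with K=-2, J=3]  = 5
G = min(D, L) - 1  [with D=7, L=5]  = 4
Without intervention: L = 2K + J + 6  [with K=-2, J=3]  = 5; D = -2 if J >= 4 else -1  [with J=3]  = -1; G = min(D, L) - 1  [with D=-1, L=5]  = -2.
Change = 4 − (-2) = 6.

6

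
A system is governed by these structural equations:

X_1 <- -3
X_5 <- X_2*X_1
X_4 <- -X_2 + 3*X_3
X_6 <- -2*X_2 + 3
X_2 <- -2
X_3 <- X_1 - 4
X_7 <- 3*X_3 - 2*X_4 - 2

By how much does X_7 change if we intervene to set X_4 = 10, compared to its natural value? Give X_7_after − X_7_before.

The intervention breaks the incoming arrows to X_4: X_4 <- -X_2 + 3*X_3 no longer applies, and X_4 = 10.
X_3 = X_1 - 4  [with X_1=-3]  = -7
X_7 = 3*X_3 - 2*X_4 - 2  [with X_3=-7, X_4=10]  = -43
Without intervention: X_3 = X_1 - 4  [with X_1=-3]  = -7; X_4 = -X_2 + 3*X_3  [with X_2=-2, X_3=-7]  = -19; X_7 = 3*X_3 - 2*X_4 - 2  [with X_3=-7, X_4=-19]  = 15.
Change = -43 − 15 = -58.

-58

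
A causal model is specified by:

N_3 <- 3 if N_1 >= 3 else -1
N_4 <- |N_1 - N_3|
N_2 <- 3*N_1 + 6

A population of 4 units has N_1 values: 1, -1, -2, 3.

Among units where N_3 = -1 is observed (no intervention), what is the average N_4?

1

Observing N_3=-1 restricts to units where N_3's equation naturally yields -1: N_1 ∈ {1, -1, -2}. In that subpopulation N_4 = 2, 0, 1, mean 1.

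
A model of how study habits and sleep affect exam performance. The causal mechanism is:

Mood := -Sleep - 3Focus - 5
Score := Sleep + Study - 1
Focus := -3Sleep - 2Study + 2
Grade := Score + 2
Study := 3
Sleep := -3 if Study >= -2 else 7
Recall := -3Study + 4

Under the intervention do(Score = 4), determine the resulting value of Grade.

6

The intervention breaks the incoming arrows to Score: Score := Sleep + Study - 1 no longer applies, and Score = 4.
Grade = Score + 2  [with Score=4]  = 6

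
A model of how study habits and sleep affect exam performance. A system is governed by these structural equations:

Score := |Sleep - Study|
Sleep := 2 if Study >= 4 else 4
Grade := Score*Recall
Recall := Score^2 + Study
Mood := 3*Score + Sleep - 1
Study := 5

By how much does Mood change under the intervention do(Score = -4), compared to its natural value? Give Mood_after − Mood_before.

-21

The intervention breaks the incoming arrows to Score: Score := |Sleep - Study| no longer applies, and Score = -4.
Sleep = 2 if Study >= 4 else 4  [with Study=5]  = 2
Mood = 3*Score + Sleep - 1  [with Score=-4, Sleep=2]  = -11
Without intervention: Sleep = 2 if Study >= 4 else 4  [with Study=5]  = 2; Score = |Sleep - Study|  [with Sleep=2, Study=5]  = 3; Mood = 3*Score + Sleep - 1  [with Score=3, Sleep=2]  = 10.
Change = -11 − 10 = -21.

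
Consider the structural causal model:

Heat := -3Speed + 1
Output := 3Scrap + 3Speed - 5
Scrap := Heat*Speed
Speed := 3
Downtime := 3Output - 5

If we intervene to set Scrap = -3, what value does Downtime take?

-20

do(Scrap=-3) replaces the equation Scrap := Heat*Speed with the constant Scrap = -3.
Output = 3Scrap + 3Speed - 5  [with Scrap=-3, Speed=3]  = -5
Downtime = 3Output - 5  [with Output=-5]  = -20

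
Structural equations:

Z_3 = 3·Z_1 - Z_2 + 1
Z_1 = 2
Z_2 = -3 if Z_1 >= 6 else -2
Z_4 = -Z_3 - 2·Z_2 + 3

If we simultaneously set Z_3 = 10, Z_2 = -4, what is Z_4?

The joint intervention fixes Z_3 = 10, Z_2 = -4, removing each variable's own equation.
Z_4 = -Z_3 - 2·Z_2 + 3  [with Z_3=10, Z_2=-4]  = 1

1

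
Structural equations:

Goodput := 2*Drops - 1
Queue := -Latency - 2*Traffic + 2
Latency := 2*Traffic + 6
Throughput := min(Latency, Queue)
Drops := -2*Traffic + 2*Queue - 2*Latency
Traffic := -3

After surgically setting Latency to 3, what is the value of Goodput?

19

Under do(Latency=3), the mechanism Latency := 2*Traffic + 6 is discarded; Latency is fixed at 3.
Queue = -Latency - 2*Traffic + 2  [with Latency=3, Traffic=-3]  = 5
Drops = -2*Traffic + 2*Queue - 2*Latency  [with Traffic=-3, Queue=5, Latency=3]  = 10
Goodput = 2*Drops - 1  [with Drops=10]  = 19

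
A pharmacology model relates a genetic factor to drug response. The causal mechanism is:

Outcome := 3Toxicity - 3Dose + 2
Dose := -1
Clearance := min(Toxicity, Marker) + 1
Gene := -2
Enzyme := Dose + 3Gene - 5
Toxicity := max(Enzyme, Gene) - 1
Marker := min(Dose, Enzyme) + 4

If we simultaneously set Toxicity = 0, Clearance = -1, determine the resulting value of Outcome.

Under do(Toxicity = 0, Clearance = -1), each intervened variable's structural equation is replaced by its fixed value.
Outcome = 3Toxicity - 3Dose + 2  [with Toxicity=0, Dose=-1]  = 5

5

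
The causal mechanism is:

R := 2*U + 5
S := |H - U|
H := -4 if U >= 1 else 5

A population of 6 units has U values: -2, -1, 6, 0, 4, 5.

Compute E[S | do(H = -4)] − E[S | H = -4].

The intervention sets H=-4 in all 6 units regardless of U. Recomputing S per unit gives 2, 3, 10, 4, 8, 9; average 6.
E[S|H=-4] averages over only the 3 units with H=-4 (U = 6, 4, 5): S = 10, 8, 9, mean 9.
Difference = 6 − 9 = -3.

-3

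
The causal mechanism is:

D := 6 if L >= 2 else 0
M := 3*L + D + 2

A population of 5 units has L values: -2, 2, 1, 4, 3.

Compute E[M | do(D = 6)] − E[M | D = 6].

do(D=6) breaks D's dependence on L. With D=6 fixed, M across the units is 2, 14, 11, 20, 17, mean 12.8.
Conditioning on D=6 selects the 3 unit(s) with L ∈ {2, 4, 3}. Their M values: 14, 20, 17. Mean = 17.
Difference = 12.8 − 17 = -4.2.

-4.2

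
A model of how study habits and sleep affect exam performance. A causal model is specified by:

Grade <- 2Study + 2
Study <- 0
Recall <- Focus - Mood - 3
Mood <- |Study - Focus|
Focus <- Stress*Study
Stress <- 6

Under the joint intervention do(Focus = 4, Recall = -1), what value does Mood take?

4

The joint intervention fixes Focus = 4, Recall = -1, removing each variable's own equation.
Mood = |Study - Focus|  [with Study=0, Focus=4]  = 4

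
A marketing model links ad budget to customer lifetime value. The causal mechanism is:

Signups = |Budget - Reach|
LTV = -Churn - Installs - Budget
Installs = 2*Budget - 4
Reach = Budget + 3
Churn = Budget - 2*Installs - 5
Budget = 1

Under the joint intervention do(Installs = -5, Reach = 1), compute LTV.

Setting Installs = -5, Reach = 1 by intervention discards those variables' equations.
Churn = Budget - 2*Installs - 5  [with Budget=1, Installs=-5]  = 6
LTV = -Churn - Installs - Budget  [with Churn=6, Installs=-5, Budget=1]  = -2

-2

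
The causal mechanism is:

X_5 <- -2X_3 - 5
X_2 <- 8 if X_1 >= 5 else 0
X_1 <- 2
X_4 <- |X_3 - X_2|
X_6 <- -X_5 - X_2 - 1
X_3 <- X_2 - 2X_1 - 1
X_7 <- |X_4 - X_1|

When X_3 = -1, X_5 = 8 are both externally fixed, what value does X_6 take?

-9

Setting X_3 = -1, X_5 = 8 by intervention discards those variables' equations.
X_2 = 8 if X_1 >= 5 else 0  [with X_1=2]  = 0
X_6 = -X_5 - X_2 - 1  [with X_5=8, X_2=0]  = -9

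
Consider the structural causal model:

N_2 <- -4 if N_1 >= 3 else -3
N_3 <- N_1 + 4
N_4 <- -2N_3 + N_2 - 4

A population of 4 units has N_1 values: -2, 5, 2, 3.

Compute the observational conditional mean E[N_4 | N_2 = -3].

-15

Observing N_2=-3 restricts to units where N_2's equation naturally yields -3: N_1 ∈ {-2, 2}. In that subpopulation N_4 = -11, -19, mean -15.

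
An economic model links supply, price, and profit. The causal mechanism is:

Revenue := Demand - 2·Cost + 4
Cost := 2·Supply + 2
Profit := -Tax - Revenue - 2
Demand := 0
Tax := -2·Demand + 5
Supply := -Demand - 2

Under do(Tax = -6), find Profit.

-4

The intervention breaks the incoming arrows to Tax: Tax := -2·Demand + 5 no longer applies, and Tax = -6.
Supply = -Demand - 2  [with Demand=0]  = -2
Cost = 2·Supply + 2  [with Supply=-2]  = -2
Revenue = Demand - 2·Cost + 4  [with Demand=0, Cost=-2]  = 8
Profit = -Tax - Revenue - 2  [with Tax=-6, Revenue=8]  = -4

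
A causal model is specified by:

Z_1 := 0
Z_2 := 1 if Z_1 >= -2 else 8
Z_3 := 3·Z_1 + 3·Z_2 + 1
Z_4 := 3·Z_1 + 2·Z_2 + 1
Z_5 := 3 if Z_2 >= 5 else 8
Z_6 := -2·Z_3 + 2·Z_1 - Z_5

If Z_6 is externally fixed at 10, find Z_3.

do(Z_6=10) replaces the equation Z_6 := -2·Z_3 + 2·Z_1 - Z_5 with the constant Z_6 = 10.
Z_3 is not downstream of the intervention, so its value is determined by the original equations.
Z_2 = 1 if Z_1 >= -2 else 8  [with Z_1=0]  = 1
Z_3 = 3·Z_1 + 3·Z_2 + 1  [with Z_1=0, Z_2=1]  = 4

4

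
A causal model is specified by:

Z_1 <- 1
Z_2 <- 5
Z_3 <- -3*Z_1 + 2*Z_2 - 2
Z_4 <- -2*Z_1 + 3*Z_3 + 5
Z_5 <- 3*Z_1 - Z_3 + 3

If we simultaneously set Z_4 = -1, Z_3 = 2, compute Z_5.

The joint intervention fixes Z_4 = -1, Z_3 = 2, removing each variable's own equation.
Z_5 = 3*Z_1 - Z_3 + 3  [with Z_1=1, Z_3=2]  = 4

4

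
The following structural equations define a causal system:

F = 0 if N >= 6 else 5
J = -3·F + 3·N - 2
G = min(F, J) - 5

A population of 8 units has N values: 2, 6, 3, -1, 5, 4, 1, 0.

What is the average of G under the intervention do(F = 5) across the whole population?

The intervention sets F=5 in all 8 units regardless of N. Recomputing G per unit gives -16, -4, -13, -25, -7, -10, -19, -22; average -14.5.

-14.5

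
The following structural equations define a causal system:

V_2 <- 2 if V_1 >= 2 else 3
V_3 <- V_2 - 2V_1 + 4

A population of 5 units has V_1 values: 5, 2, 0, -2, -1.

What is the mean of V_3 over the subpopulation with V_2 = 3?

9

Conditioning on V_2=3 selects the 3 unit(s) with V_1 ∈ {0, -2, -1}. Their V_3 values: 7, 11, 9. Mean = 9.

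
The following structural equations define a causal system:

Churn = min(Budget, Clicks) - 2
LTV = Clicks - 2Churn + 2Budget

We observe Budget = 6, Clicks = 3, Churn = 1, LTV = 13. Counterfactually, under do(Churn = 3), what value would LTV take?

The intervention breaks the incoming arrows to Churn: Churn = min(Budget, Clicks) - 2 no longer applies, and Churn = 3.
LTV = Clicks - 2Churn + 2Budget  [with Clicks=3, Churn=3, Budget=6]  = 9

9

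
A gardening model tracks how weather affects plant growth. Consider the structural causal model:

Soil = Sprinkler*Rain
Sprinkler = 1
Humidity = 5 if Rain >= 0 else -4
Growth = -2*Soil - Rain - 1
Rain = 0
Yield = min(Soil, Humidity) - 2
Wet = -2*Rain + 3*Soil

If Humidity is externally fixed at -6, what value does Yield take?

Intervening sets Humidity = -6 and removes its equation (Humidity = 5 if Rain >= 0 else -4).
Soil = Sprinkler*Rain  [with Sprinkler=1, Rain=0]  = 0
Yield = min(Soil, Humidity) - 2  [with Soil=0, Humidity=-6]  = -8

-8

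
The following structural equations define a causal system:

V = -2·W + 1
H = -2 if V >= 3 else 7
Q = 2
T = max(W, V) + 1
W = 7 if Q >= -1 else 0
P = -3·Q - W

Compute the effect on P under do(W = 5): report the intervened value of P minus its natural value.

2

Under do(W=5), the mechanism W = 7 if Q >= -1 else 0 is discarded; W is fixed at 5.
P = -3·Q - W  [with Q=2, W=5]  = -11
Without intervention: W = 7 if Q >= -1 else 0  [with Q=2]  = 7; P = -3·Q - W  [with Q=2, W=7]  = -13.
Change = -11 − (-13) = 2.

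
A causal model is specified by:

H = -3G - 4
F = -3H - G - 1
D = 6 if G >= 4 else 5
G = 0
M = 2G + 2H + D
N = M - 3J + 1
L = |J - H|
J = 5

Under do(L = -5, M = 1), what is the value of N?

-13

Setting L = -5, M = 1 by intervention discards those variables' equations.
N = M - 3J + 1  [with M=1, J=5]  = -13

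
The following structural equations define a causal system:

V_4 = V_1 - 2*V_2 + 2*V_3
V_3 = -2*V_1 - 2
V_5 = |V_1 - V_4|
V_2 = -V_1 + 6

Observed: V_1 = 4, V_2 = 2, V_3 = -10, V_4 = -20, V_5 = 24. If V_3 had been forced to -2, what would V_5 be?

do(V_3=-2) replaces the equation V_3 = -2*V_1 - 2 with the constant V_3 = -2.
V_2 = -V_1 + 6  [with V_1=4]  = 2
V_4 = V_1 - 2*V_2 + 2*V_3  [with V_1=4, V_2=2, V_3=-2]  = -4
V_5 = |V_1 - V_4|  [with V_1=4, V_4=-4]  = 8

8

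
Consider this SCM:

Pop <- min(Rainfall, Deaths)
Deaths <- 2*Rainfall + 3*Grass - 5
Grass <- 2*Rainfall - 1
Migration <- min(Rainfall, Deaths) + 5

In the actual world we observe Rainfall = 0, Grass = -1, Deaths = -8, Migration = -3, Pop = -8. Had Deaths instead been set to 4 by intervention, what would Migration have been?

5

The intervention breaks the incoming arrows to Deaths: Deaths <- 2*Rainfall + 3*Grass - 5 no longer applies, and Deaths = 4.
Migration = min(Rainfall, Deaths) + 5  [with Rainfall=0, Deaths=4]  = 5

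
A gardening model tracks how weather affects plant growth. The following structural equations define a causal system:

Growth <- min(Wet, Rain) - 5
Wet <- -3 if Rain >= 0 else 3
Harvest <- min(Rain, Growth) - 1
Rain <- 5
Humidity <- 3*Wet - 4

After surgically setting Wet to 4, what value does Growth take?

-1

The intervention breaks the incoming arrows to Wet: Wet <- -3 if Rain >= 0 else 3 no longer applies, and Wet = 4.
Growth = min(Wet, Rain) - 5  [with Wet=4, Rain=5]  = -1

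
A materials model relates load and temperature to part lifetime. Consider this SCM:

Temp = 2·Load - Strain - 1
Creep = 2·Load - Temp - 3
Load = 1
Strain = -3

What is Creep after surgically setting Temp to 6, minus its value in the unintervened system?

-2

The intervention breaks the incoming arrows to Temp: Temp = 2·Load - Strain - 1 no longer applies, and Temp = 6.
Creep = 2·Load - Temp - 3  [with Load=1, Temp=6]  = -7
Without intervention: Temp = 2·Load - Strain - 1  [with Load=1, Strain=-3]  = 4; Creep = 2·Load - Temp - 3  [with Load=1, Temp=4]  = -5.
Change = -7 − (-5) = -2.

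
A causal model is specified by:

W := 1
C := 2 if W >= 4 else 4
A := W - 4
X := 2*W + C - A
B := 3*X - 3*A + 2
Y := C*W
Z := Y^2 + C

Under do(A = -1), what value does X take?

The intervention breaks the incoming arrows to A: A := W - 4 no longer applies, and A = -1.
C = 2 if W >= 4 else 4  [with W=1]  = 4
X = 2*W + C - A  [with W=1, C=4, A=-1]  = 7

7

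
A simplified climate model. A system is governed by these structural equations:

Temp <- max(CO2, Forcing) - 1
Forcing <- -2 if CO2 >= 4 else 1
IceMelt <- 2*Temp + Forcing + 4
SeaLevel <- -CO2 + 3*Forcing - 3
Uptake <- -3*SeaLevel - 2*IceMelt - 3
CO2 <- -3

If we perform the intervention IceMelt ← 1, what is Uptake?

Under do(IceMelt=1), the mechanism IceMelt <- 2*Temp + Forcing + 4 is discarded; IceMelt is fixed at 1.
Forcing = -2 if CO2 >= 4 else 1  [with CO2=-3]  = 1
SeaLevel = -CO2 + 3*Forcing - 3  [with CO2=-3, Forcing=1]  = 3
Uptake = -3*SeaLevel - 2*IceMelt - 3  [with SeaLevel=3, IceMelt=1]  = -14

-14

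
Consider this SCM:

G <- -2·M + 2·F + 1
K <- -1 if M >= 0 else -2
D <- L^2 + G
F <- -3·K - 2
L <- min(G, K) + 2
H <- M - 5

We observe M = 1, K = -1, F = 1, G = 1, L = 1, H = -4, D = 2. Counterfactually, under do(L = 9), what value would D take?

82

Under do(L=9), the mechanism L <- min(G, K) + 2 is discarded; L is fixed at 9.
K = -1 if M >= 0 else -2  [with M=1]  = -1
F = -3·K - 2  [with K=-1]  = 1
G = -2·M + 2·F + 1  [with M=1, F=1]  = 1
D = L^2 + G  [with L=9, G=1]  = 82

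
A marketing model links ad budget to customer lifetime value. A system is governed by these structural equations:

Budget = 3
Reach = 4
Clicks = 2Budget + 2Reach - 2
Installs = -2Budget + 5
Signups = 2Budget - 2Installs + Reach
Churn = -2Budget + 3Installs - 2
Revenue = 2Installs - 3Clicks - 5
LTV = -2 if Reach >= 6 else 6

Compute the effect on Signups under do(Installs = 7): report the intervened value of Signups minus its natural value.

-16

Intervening sets Installs = 7 and removes its equation (Installs = -2Budget + 5).
Signups = 2Budget - 2Installs + Reach  [with Budget=3, Installs=7, Reach=4]  = -4
Without intervention: Installs = -2Budget + 5  [with Budget=3]  = -1; Signups = 2Budget - 2Installs + Reach  [with Budget=3, Installs=-1, Reach=4]  = 12.
Change = -4 − 12 = -16.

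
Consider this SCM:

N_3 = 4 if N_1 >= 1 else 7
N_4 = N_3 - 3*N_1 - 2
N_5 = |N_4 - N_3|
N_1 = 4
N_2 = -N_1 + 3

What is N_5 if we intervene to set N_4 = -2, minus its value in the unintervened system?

Intervening sets N_4 = -2 and removes its equation (N_4 = N_3 - 3*N_1 - 2).
N_3 = 4 if N_1 >= 1 else 7  [with N_1=4]  = 4
N_5 = |N_4 - N_3|  [with N_4=-2, N_3=4]  = 6
Without intervention: N_3 = 4 if N_1 >= 1 else 7  [with N_1=4]  = 4; N_4 = N_3 - 3*N_1 - 2  [with N_3=4, N_1=4]  = -10; N_5 = |N_4 - N_3|  [with N_4=-10, N_3=4]  = 14.
Change = 6 − 14 = -8.

-8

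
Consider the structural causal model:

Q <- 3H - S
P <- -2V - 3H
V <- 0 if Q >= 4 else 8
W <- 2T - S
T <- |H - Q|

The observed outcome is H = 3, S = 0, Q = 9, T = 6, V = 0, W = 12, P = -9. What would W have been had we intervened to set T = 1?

Under do(T=1), the mechanism T <- |H - Q| is discarded; T is fixed at 1.
W = 2T - S  [with T=1, S=0]  = 2

2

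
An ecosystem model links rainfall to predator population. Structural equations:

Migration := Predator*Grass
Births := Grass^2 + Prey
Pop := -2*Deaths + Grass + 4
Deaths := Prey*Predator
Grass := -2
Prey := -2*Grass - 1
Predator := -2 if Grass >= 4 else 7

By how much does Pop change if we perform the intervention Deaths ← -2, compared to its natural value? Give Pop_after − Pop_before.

46

Under do(Deaths=-2), the mechanism Deaths := Prey*Predator is discarded; Deaths is fixed at -2.
Pop = -2*Deaths + Grass + 4  [with Deaths=-2, Grass=-2]  = 6
Without intervention: Prey = -2*Grass - 1  [with Grass=-2]  = 3; Predator = -2 if Grass >= 4 else 7  [with Grass=-2]  = 7; Deaths = Prey*Predator  [with Prey=3, Predator=7]  = 21; Pop = -2*Deaths + Grass + 4  [with Deaths=21, Grass=-2]  = -40.
Change = 6 − (-40) = 46.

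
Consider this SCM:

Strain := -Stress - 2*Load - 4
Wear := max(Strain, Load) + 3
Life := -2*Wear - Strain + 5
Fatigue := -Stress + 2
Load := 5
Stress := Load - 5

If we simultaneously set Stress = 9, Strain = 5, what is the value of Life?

Under do(Stress = 9, Strain = 5), each intervened variable's structural equation is replaced by its fixed value.
Wear = max(Strain, Load) + 3  [with Strain=5, Load=5]  = 8
Life = -2*Wear - Strain + 5  [with Wear=8, Strain=5]  = -16

-16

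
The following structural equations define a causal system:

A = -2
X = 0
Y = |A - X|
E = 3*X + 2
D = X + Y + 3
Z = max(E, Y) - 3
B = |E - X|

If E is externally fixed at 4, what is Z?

1

Under do(E=4), the mechanism E = 3*X + 2 is discarded; E is fixed at 4.
Y = |A - X|  [with A=-2, X=0]  = 2
Z = max(E, Y) - 3  [with E=4, Y=2]  = 1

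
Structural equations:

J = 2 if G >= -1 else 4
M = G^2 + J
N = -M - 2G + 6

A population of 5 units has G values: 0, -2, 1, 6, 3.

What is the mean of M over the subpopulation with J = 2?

E[M|J=2] averages over only the 4 units with J=2 (G = 0, 1, 6, 3): M = 2, 3, 38, 11, mean 13.5.

13.5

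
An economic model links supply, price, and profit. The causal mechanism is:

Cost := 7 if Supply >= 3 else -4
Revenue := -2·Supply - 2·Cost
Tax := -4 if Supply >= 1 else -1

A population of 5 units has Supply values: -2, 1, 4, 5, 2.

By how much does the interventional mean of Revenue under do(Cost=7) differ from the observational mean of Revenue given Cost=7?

5

do(Cost=7) breaks Cost's dependence on Supply. With Cost=7 fixed, Revenue across the units is -10, -16, -22, -24, -18, mean -18.
E[Revenue|Cost=7] averages over only the 2 units with Cost=7 (Supply = 4, 5): Revenue = -22, -24, mean -23.
Difference = -18 − (-23) = 5.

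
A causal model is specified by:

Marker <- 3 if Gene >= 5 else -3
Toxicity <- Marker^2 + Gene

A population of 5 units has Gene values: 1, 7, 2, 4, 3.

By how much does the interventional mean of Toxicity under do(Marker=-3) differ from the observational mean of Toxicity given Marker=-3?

The intervention sets Marker=-3 in all 5 units regardless of Gene. Recomputing Toxicity per unit gives 10, 16, 11, 13, 12; average 12.4.
E[Toxicity|Marker=-3] averages over only the 4 units with Marker=-3 (Gene = 1, 2, 4, 3): Toxicity = 10, 11, 13, 12, mean 11.5.
Difference = 12.4 − 11.5 = 0.9.

0.9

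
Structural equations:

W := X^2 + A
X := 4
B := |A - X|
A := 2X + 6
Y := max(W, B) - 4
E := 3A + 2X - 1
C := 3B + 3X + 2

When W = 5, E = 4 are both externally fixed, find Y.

6

The joint intervention fixes W = 5, E = 4, removing each variable's own equation.
A = 2X + 6  [with X=4]  = 14
B = |A - X|  [with A=14, X=4]  = 10
Y = max(W, B) - 4  [with W=5, B=10]  = 6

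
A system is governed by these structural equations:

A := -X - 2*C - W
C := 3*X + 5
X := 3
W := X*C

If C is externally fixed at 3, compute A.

Under do(C=3), the mechanism C := 3*X + 5 is discarded; C is fixed at 3.
W = X*C  [with X=3, C=3]  = 9
A = -X - 2*C - W  [with X=3, C=3, W=9]  = -18

-18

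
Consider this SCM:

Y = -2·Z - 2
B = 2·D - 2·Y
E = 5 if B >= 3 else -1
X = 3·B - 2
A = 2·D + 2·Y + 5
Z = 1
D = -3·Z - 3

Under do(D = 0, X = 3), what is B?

The joint intervention fixes D = 0, X = 3, removing each variable's own equation.
Y = -2·Z - 2  [with Z=1]  = -4
B = 2·D - 2·Y  [with D=0, Y=-4]  = 8

8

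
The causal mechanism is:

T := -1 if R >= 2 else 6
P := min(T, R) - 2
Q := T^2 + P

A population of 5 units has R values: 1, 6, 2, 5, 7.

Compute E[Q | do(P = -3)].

do(P=-3) breaks P's dependence on R. With P=-3 fixed, Q across the units is 33, -2, -2, -2, -2, mean 5.

5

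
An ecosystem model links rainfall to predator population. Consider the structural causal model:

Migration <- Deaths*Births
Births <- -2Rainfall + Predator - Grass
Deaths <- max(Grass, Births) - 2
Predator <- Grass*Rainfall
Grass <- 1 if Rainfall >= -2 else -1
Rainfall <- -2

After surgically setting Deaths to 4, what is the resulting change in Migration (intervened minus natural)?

The intervention breaks the incoming arrows to Deaths: Deaths <- max(Grass, Births) - 2 no longer applies, and Deaths = 4.
Grass = 1 if Rainfall >= -2 else -1  [with Rainfall=-2]  = 1
Predator = Grass*Rainfall  [with Grass=1, Rainfall=-2]  = -2
Births = -2Rainfall + Predator - Grass  [with Rainfall=-2, Predator=-2, Grass=1]  = 1
Migration = Deaths*Births  [with Deaths=4, Births=1]  = 4
Without intervention: Grass = 1 if Rainfall >= -2 else -1  [with Rainfall=-2]  = 1; Predator = Grass*Rainfall  [with Grass=1, Rainfall=-2]  = -2; Births = -2Rainfall + Predator - Grass  [with Rainfall=-2, Predator=-2, Grass=1]  = 1; Deaths = max(Grass, Births) - 2  [with Grass=1, Births=1]  = -1; Migration = Deaths*Births  [with Deaths=-1, Births=1]  = -1.
Change = 4 − (-1) = 5.

5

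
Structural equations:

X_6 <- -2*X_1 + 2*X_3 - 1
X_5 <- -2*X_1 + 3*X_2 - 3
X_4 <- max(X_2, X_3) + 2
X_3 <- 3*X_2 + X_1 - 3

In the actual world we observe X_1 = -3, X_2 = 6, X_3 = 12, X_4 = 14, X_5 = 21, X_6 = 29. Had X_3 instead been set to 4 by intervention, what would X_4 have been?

8

The intervention breaks the incoming arrows to X_3: X_3 <- 3*X_2 + X_1 - 3 no longer applies, and X_3 = 4.
X_4 = max(X_2, X_3) + 2  [with X_2=6, X_3=4]  = 8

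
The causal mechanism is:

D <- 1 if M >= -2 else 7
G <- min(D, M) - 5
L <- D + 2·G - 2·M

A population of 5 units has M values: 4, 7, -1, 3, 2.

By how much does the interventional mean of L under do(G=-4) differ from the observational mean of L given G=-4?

2

Every unit gets G=-4 under the intervention. L values become -15, -21, -5, -13, -11; E[L|do(G=-4)] = -13.
E[L|G=-4] averages over only the 4 units with G=-4 (M = 4, 7, 3, 2): L = -15, -21, -13, -11, mean -15.
Difference = -13 − (-15) = 2.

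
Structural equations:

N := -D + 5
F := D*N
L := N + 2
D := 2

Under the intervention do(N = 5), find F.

10

Under do(N=5), the mechanism N := -D + 5 is discarded; N is fixed at 5.
F = D*N  [with D=2, N=5]  = 10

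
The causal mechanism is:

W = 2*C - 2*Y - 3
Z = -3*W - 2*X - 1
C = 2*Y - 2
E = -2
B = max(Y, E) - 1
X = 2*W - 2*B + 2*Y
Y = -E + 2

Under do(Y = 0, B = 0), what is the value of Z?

48

Under do(Y = 0, B = 0), each intervened variable's structural equation is replaced by its fixed value.
C = 2*Y - 2  [with Y=0]  = -2
W = 2*C - 2*Y - 3  [with C=-2, Y=0]  = -7
X = 2*W - 2*B + 2*Y  [with W=-7, B=0, Y=0]  = -14
Z = -3*W - 2*X - 1  [with W=-7, X=-14]  = 48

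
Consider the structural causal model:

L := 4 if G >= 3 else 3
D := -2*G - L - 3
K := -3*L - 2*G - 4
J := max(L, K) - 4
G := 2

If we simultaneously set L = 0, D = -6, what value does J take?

-4

Setting L = 0, D = -6 by intervention discards those variables' equations.
K = -3*L - 2*G - 4  [with L=0, G=2]  = -8
J = max(L, K) - 4  [with L=0, K=-8]  = -4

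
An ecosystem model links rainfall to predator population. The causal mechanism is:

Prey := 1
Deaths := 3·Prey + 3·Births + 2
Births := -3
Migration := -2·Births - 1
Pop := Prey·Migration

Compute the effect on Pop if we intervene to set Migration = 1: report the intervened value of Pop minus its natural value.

-4

Intervening sets Migration = 1 and removes its equation (Migration := -2·Births - 1).
Pop = Prey·Migration  [with Prey=1, Migration=1]  = 1
Without intervention: Migration = -2·Births - 1  [with Births=-3]  = 5; Pop = Prey·Migration  [with Prey=1, Migration=5]  = 5.
Change = 1 − 5 = -4.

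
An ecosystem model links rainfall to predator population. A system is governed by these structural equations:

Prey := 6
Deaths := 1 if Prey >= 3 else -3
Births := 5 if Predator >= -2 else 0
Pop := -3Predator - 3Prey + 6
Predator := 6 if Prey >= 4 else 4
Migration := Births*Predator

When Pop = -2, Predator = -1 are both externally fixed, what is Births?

The joint intervention fixes Pop = -2, Predator = -1, removing each variable's own equation.
Births = 5 if Predator >= -2 else 0  [with Predator=-1]  = 5

5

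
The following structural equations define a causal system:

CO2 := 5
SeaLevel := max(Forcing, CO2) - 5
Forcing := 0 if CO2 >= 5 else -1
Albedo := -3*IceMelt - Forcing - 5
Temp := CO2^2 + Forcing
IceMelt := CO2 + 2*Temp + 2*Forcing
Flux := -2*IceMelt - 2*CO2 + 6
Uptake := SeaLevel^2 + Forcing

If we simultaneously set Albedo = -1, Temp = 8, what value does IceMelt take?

21

Under do(Albedo = -1, Temp = 8), each intervened variable's structural equation is replaced by its fixed value.
Forcing = 0 if CO2 >= 5 else -1  [with CO2=5]  = 0
IceMelt = CO2 + 2*Temp + 2*Forcing  [with CO2=5, Temp=8, Forcing=0]  = 21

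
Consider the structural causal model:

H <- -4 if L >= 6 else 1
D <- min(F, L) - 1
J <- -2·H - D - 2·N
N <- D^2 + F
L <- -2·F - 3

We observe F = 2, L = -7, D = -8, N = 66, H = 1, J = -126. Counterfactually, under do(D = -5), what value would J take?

-51

The intervention breaks the incoming arrows to D: D <- min(F, L) - 1 no longer applies, and D = -5.
L = -2·F - 3  [with F=2]  = -7
N = D^2 + F  [with D=-5, F=2]  = 27
H = -4 if L >= 6 else 1  [with L=-7]  = 1
J = -2·H - D - 2·N  [with H=1, D=-5, N=27]  = -51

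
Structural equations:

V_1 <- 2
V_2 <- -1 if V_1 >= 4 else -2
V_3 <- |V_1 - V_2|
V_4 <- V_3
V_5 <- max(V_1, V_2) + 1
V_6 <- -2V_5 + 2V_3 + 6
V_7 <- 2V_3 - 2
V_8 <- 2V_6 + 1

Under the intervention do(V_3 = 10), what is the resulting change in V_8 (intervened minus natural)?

24

The intervention breaks the incoming arrows to V_3: V_3 <- |V_1 - V_2| no longer applies, and V_3 = 10.
V_2 = -1 if V_1 >= 4 else -2  [with V_1=2]  = -2
V_5 = max(V_1, V_2) + 1  [with V_1=2, V_2=-2]  = 3
V_6 = -2V_5 + 2V_3 + 6  [with V_5=3, V_3=10]  = 20
V_8 = 2V_6 + 1  [with V_6=20]  = 41
Without intervention: V_2 = -1 if V_1 >= 4 else -2  [with V_1=2]  = -2; V_3 = |V_1 - V_2|  [with V_1=2, V_2=-2]  = 4; V_5 = max(V_1, V_2) + 1  [with V_1=2, V_2=-2]  = 3; V_6 = -2V_5 + 2V_3 + 6  [with V_5=3, V_3=4]  = 8; V_8 = 2V_6 + 1  [with V_6=8]  = 17.
Change = 41 − 17 = 24.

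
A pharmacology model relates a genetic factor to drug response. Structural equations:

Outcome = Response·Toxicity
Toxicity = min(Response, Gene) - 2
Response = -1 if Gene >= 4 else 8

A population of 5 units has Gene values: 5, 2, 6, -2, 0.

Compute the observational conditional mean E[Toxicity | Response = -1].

Observing Response=-1 restricts to units where Response's equation naturally yields -1: Gene ∈ {5, 6}. In that subpopulation Toxicity = -3, -3, mean -3.

-3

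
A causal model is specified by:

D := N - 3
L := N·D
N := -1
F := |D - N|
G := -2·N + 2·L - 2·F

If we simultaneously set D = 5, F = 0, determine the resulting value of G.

-8

Under do(D = 5, F = 0), each intervened variable's structural equation is replaced by its fixed value.
L = N·D  [with N=-1, D=5]  = -5
G = -2·N + 2·L - 2·F  [with N=-1, L=-5, F=0]  = -8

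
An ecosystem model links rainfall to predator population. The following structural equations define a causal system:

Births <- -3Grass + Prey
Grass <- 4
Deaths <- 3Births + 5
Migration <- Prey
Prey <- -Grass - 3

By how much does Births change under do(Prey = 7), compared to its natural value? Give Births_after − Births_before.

The intervention breaks the incoming arrows to Prey: Prey <- -Grass - 3 no longer applies, and Prey = 7.
Births = -3Grass + Prey  [with Grass=4, Prey=7]  = -5
Without intervention: Prey = -Grass - 3  [with Grass=4]  = -7; Births = -3Grass + Prey  [with Grass=4, Prey=-7]  = -19.
Change = -5 − (-19) = 14.

14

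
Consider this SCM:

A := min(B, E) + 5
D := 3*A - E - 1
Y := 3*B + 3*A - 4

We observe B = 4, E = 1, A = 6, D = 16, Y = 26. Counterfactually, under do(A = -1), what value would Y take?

do(A=-1) replaces the equation A := min(B, E) + 5 with the constant A = -1.
Y = 3*B + 3*A - 4  [with B=4, A=-1]  = 5

5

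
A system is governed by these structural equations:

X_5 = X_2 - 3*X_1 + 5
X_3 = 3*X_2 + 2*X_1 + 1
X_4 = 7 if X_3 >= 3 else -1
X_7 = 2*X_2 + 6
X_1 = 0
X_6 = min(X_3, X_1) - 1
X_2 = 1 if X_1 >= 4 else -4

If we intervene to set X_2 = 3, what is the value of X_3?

The intervention breaks the incoming arrows to X_2: X_2 = 1 if X_1 >= 4 else -4 no longer applies, and X_2 = 3.
X_3 = 3*X_2 + 2*X_1 + 1  [with X_2=3, X_1=0]  = 10

10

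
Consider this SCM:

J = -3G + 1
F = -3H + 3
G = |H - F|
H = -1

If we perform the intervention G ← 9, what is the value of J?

-26

The intervention breaks the incoming arrows to G: G = |H - F| no longer applies, and G = 9.
J = -3G + 1  [with G=9]  = -26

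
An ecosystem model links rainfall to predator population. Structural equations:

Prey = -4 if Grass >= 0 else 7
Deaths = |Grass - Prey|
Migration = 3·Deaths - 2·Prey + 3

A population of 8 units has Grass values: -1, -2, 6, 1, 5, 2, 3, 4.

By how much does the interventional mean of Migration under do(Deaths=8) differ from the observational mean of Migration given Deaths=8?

do(Deaths=8) breaks Deaths's dependence on Grass. With Deaths=8 fixed, Migration across the units is 13, 13, 35, 35, 35, 35, 35, 35, mean 29.5.
E[Migration|Deaths=8] averages over only the 2 units with Deaths=8 (Grass = -1, 4): Migration = 13, 35, mean 24.
Difference = 29.5 − 24 = 5.5.

5.5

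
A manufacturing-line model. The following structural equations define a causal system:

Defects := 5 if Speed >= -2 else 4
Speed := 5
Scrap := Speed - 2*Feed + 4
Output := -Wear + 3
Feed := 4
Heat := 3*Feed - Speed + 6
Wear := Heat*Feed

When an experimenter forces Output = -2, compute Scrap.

1

Intervening sets Output = -2 and removes its equation (Output := -Wear + 3).
Since Scrap is not a descendant of the intervened variable, it is unaffected.
Scrap = Speed - 2*Feed + 4  [with Speed=5, Feed=4]  = 1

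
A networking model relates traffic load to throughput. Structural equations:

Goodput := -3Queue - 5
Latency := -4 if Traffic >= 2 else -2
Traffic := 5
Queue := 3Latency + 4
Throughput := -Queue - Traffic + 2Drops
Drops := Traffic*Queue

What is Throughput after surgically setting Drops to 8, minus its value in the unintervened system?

Intervening sets Drops = 8 and removes its equation (Drops := Traffic*Queue).
Latency = -4 if Traffic >= 2 else -2  [with Traffic=5]  = -4
Queue = 3Latency + 4  [with Latency=-4]  = -8
Throughput = -Queue - Traffic + 2Drops  [with Queue=-8, Traffic=5, Drops=8]  = 19
Without intervention: Latency = -4 if Traffic >= 2 else -2  [with Traffic=5]  = -4; Queue = 3Latency + 4  [with Latency=-4]  = -8; Drops = Traffic*Queue  [with Traffic=5, Queue=-8]  = -40; Throughput = -Queue - Traffic + 2Drops  [with Queue=-8, Traffic=5, Drops=-40]  = -77.
Change = 19 − (-77) = 96.

96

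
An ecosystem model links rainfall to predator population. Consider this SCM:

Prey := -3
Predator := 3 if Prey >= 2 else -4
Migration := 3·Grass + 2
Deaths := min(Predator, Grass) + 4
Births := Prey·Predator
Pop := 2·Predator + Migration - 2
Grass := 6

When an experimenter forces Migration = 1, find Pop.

-9

Intervening sets Migration = 1 and removes its equation (Migration := 3·Grass + 2).
Predator = 3 if Prey >= 2 else -4  [with Prey=-3]  = -4
Pop = 2·Predator + Migration - 2  [with Predator=-4, Migration=1]  = -9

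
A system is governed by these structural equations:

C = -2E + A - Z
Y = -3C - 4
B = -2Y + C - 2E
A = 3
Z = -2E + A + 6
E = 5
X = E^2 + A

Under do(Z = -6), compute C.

-1

Intervening sets Z = -6 and removes its equation (Z = -2E + A + 6).
C = -2E + A - Z  [with E=5, A=3, Z=-6]  = -1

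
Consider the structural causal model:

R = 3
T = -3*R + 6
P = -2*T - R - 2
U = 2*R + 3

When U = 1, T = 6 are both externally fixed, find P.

Setting U = 1, T = 6 by intervention discards those variables' equations.
P = -2*T - R - 2  [with T=6, R=3]  = -17

-17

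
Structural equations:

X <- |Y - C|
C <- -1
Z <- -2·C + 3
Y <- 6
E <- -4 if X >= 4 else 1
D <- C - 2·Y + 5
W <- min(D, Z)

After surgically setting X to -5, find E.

do(X=-5) replaces the equation X <- |Y - C| with the constant X = -5.
E = -4 if X >= 4 else 1  [with X=-5]  = 1

1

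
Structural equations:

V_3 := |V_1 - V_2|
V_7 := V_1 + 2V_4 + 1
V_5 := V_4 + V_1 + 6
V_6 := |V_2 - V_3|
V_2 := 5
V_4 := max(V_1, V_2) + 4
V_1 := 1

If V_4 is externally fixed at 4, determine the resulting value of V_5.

11

Intervening sets V_4 = 4 and removes its equation (V_4 := max(V_1, V_2) + 4).
V_5 = V_4 + V_1 + 6  [with V_4=4, V_1=1]  = 11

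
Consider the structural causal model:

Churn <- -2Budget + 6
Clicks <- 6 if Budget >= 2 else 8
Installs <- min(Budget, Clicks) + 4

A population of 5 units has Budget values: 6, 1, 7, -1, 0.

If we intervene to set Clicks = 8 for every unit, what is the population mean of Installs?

The intervention sets Clicks=8 in all 5 units regardless of Budget. Recomputing Installs per unit gives 10, 5, 11, 3, 4; average 6.6.

6.6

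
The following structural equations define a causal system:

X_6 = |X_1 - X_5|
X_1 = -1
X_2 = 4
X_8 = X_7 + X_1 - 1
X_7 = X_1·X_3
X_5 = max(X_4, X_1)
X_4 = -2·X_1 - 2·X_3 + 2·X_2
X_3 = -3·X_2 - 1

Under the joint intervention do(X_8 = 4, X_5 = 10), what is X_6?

11

Under do(X_8 = 4, X_5 = 10), each intervened variable's structural equation is replaced by its fixed value.
X_6 = |X_1 - X_5|  [with X_1=-1, X_5=10]  = 11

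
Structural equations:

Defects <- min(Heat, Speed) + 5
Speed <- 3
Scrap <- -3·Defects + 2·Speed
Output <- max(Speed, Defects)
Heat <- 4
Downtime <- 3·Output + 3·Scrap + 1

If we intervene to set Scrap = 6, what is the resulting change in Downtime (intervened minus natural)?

Under do(Scrap=6), the mechanism Scrap <- -3·Defects + 2·Speed is discarded; Scrap is fixed at 6.
Defects = min(Heat, Speed) + 5  [with Heat=4, Speed=3]  = 8
Output = max(Speed, Defects)  [with Speed=3, Defects=8]  = 8
Downtime = 3·Output + 3·Scrap + 1  [with Output=8, Scrap=6]  = 43
Without intervention: Defects = min(Heat, Speed) + 5  [with Heat=4, Speed=3]  = 8; Scrap = -3·Defects + 2·Speed  [with Defects=8, Speed=3]  = -18; Output = max(Speed, Defects)  [with Speed=3, Defects=8]  = 8; Downtime = 3·Output + 3·Scrap + 1  [with Output=8, Scrap=-18]  = -29.
Change = 43 − (-29) = 72.

72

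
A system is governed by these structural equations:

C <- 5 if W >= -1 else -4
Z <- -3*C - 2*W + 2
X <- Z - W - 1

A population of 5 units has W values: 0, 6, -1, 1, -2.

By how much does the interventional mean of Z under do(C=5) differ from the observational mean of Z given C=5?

do(C=5) breaks C's dependence on W. With C=5 fixed, Z across the units is -13, -25, -11, -15, -9, mean -14.6.
E[Z|C=5] averages over only the 4 units with C=5 (W = 0, 6, -1, 1): Z = -13, -25, -11, -15, mean -16.
Difference = -14.6 − (-16) = 1.4.

1.4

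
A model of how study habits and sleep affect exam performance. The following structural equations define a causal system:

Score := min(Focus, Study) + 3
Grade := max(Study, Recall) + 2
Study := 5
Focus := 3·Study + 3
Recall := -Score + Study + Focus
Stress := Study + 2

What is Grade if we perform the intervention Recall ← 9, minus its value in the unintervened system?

The intervention breaks the incoming arrows to Recall: Recall := -Score + Study + Focus no longer applies, and Recall = 9.
Grade = max(Study, Recall) + 2  [with Study=5, Recall=9]  = 11
Without intervention: Focus = 3·Study + 3  [with Study=5]  = 18; Score = min(Focus, Study) + 3  [with Focus=18, Study=5]  = 8; Recall = -Score + Study + Focus  [with Score=8, Study=5, Focus=18]  = 15; Grade = max(Study, Recall) + 2  [with Study=5, Recall=15]  = 17.
Change = 11 − 17 = -6.

-6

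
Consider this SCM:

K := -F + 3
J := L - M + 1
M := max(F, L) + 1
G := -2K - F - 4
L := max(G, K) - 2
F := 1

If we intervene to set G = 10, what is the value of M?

do(G=10) replaces the equation G := -2K - F - 4 with the constant G = 10.
K = -F + 3  [with F=1]  = 2
L = max(G, K) - 2  [with G=10, K=2]  = 8
M = max(F, L) + 1  [with F=1, L=8]  = 9

9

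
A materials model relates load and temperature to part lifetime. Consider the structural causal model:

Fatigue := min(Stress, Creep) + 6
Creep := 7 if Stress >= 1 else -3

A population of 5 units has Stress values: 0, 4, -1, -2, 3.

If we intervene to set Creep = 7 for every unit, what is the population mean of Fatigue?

6.8

The intervention sets Creep=7 in all 5 units regardless of Stress. Recomputing Fatigue per unit gives 6, 10, 5, 4, 9; average 6.8.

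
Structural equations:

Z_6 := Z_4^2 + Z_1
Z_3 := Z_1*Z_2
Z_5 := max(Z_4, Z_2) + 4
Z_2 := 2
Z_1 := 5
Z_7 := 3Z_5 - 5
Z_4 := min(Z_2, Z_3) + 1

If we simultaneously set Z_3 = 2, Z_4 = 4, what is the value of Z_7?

Under do(Z_3 = 2, Z_4 = 4), each intervened variable's structural equation is replaced by its fixed value.
Z_5 = max(Z_4, Z_2) + 4  [with Z_4=4, Z_2=2]  = 8
Z_7 = 3Z_5 - 5  [with Z_5=8]  = 19

19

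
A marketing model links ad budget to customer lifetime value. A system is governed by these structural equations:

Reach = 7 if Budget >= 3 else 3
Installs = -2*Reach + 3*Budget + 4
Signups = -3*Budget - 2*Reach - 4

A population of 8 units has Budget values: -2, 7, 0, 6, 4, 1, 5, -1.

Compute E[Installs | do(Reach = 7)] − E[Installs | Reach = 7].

-9

do(Reach=7) breaks Reach's dependence on Budget. With Reach=7 fixed, Installs across the units is -16, 11, -10, 8, 2, -7, 5, -13, mean -2.5.
Conditioning on Reach=7 selects the 4 unit(s) with Budget ∈ {7, 6, 4, 5}. Their Installs values: 11, 8, 2, 5. Mean = 6.5.
Difference = -2.5 − 6.5 = -9.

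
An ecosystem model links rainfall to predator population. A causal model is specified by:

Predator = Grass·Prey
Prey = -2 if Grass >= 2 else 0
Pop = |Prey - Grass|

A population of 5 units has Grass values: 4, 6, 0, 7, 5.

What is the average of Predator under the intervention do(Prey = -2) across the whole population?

Every unit gets Prey=-2 under the intervention. Predator values become -8, -12, 0, -14, -10; E[Predator|do(Prey=-2)] = -8.8.

-8.8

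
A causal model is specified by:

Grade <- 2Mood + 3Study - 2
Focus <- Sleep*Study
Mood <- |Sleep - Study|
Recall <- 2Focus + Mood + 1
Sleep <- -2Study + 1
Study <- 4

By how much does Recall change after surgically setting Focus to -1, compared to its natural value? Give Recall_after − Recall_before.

do(Focus=-1) replaces the equation Focus <- Sleep*Study with the constant Focus = -1.
Sleep = -2Study + 1  [with Study=4]  = -7
Mood = |Sleep - Study|  [with Sleep=-7, Study=4]  = 11
Recall = 2Focus + Mood + 1  [with Focus=-1, Mood=11]  = 10
Without intervention: Sleep = -2Study + 1  [with Study=4]  = -7; Focus = Sleep*Study  [with Sleep=-7, Study=4]  = -28; Mood = |Sleep - Study|  [with Sleep=-7, Study=4]  = 11; Recall = 2Focus + Mood + 1  [with Focus=-28, Mood=11]  = -44.
Change = 10 − (-44) = 54.

54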